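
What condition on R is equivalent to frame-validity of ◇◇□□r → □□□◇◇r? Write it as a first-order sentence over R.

∀x ∀y ∀z ((xR²y ∧ xR³z) → ∃w (yR²w ∧ zR²w))

This is a Sahlqvist (Geach-type) schema ◇^2□^2r → □^3◇^2r.
Minimal-valuation argument: fix x; take any y with xR^2y and any z with xR^3z. Set V(r) to the set of worlds R-reachable from y in exactly 2 steps. Then □^2r holds at y, so the antecedent holds at x; validity forces ◇^2r at z, giving a w with zR^2w and yR^2w.
First-order correspondent: ∀x ∀y ∀z ((xR²y ∧ xR³z) → ∃w (yR²w ∧ zR²w)).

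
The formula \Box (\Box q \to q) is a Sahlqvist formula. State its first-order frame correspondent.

Shift-reflexivity

Suppose □(□q→q) is valid. Take Rxy and set V(q)={w : Ryw}. Then at y, □q holds; since □(□q→q) at x, □q→q at y, so q at y, i.e. Ryy.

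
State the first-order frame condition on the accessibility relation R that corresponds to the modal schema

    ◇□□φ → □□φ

∀x ∀y ∀z ((xRy ∧ xR²z) → ∃w (yR²w ∧ z = w))

This is a Sahlqvist (Geach-type) schema ◇^1□^2φ → □^2◇^0φ.
Minimal-valuation argument: fix x; take any y with xR^1y and any z with xR^2z. Set V(φ) to the set of worlds R-reachable from y in exactly 2 steps. Then □^2φ holds at y, so the antecedent holds at x; validity forces ◇^0φ at z, giving a w with zR^0w and yR^2w.
First-order correspondent: ∀x ∀y ∀z ((xRy ∧ xR²z) → ∃w (yR²w ∧ z = w)).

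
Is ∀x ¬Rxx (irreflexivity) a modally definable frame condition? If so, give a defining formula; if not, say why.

Any modally definable frame class is closed under surjective bounded morphisms.
The 3-cycle (worlds w0,w1,w2 with w0→w1→w2→w0) is irreflexive, and the map sending every world to a single reflexive point • is a surjective bounded morphism (forth: every edge maps to (•,•); back: every world has a successor). So any modal formula valid on the 3-cycle is also valid on the reflexive point, which is not irreflexive.
So no modal formula (or set of formulas) defines exactly the irreflexive frames.

Not modally definable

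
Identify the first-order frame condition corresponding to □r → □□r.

Suppose □r→□□r is valid. Take Rxy, Ryz and set V(r)={w : Rxw}. Then □r at x, so □□r at x, so □r at y, so r at z, i.e. Rxz.
The converse is a direct semantic check.
Frame condition: ∀x ∀y ∀z (Rxy ∧ Ryz → Rxz).

transitivity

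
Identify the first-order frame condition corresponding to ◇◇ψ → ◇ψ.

Equivalently (dual form): □ψ → □□ψ.
Suppose □ψ→□□ψ is valid. Take Rxy, Ryz and set V(ψ)={w : Rxw}. Then □ψ at x, so □□ψ at x, so □ψ at y, so ψ at z, i.e. Rxz.

Transitivity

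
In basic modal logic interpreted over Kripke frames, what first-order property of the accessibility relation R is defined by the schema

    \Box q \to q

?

Suppose □q→q is valid. At any x set V(q)={w : Rxw}. Then □q holds at x, so q holds at x, i.e. Rxx.
Conversely, any frame satisfying \forall x Rxx validates the schema.
So the correspondent is reflexivity.

Reflexivity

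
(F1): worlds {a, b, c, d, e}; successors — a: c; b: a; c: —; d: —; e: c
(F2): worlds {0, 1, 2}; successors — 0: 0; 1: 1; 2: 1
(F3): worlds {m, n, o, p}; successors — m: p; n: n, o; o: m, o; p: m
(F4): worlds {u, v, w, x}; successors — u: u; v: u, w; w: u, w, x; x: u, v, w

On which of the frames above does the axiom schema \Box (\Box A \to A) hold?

The schema corresponds to shift-reflexivity: \forall x \forall y (Rxy \to Ryy).
(F1): fails — Rac but not Rcc.
(F2): ✓.
(F3): fails — Rom but not Rmm.
(F4): fails — Rwx but not Rxx.

(F2)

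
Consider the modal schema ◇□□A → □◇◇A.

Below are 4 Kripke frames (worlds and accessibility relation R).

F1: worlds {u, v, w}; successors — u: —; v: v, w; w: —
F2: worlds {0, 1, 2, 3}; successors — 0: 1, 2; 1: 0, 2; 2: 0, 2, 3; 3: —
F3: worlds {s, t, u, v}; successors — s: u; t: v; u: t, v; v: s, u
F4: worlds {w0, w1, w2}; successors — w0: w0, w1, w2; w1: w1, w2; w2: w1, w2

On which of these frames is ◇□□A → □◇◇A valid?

The schema corresponds to a generalized confluence (Geach) condition: ∀x ∀y ∀z ((xRy ∧ xRz) → ∃w (yR²w ∧ zR²w)).
F1: fails — vRv, vRw but no t with vR²t and wR²t.
F2: fails — 2R0, 2R3 but no w with 0R²w and 3R²w.
F3: holds.
F4: holds.
Valid on: F3, F4.

F3, F4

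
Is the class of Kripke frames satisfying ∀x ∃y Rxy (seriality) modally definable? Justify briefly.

This is a Sahlqvist condition; the D axiom □r → ◇r defines it.

Definable; □r → ◇r defines it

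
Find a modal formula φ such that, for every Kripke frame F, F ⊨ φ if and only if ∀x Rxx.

A defining formula is □q → q (the T axiom).
Suppose □q→q is valid. At any x set V(q)={w : Rxw}. Then □q holds at x, so q holds at x, i.e. Rxx.

□q → q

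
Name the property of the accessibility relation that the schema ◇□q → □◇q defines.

Suppose ◇□q→□◇q is valid. Take Rxy, Rxz and set V(q)={w : Ryw}. Then □q at y so ◇□q at x, so □◇q at x, so ◇q at z, giving w with Rzw and Ryw.
The converse is a direct semantic check.
Frame condition: ∀x ∀y ∀z (Rxy ∧ Rxz → ∃w (Ryw ∧ Rzw)).

convergence: ∀x ∀y ∀z (Rxy ∧ Rxz → ∃w (Ryw ∧ Rzw))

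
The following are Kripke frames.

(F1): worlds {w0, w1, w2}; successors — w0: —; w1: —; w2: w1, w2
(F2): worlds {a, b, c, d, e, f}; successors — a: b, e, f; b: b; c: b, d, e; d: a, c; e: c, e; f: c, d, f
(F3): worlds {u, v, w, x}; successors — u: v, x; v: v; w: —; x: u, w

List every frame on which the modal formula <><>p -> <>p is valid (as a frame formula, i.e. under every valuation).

The schema corresponds to a generalized confluence (Geach) condition: forall x forall y (x R^2 y -> exists w (y = w & xRw)).
(F1): holds.
(F2): fails — aR²c but no w with c=w and aRw.
(F3): fails — uR²u but no t with u=t and uRt.

(F1)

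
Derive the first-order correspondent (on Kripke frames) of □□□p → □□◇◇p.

∀x ∀z (xR²z → ∃w (xR³w ∧ zR²w))

This is a Sahlqvist (Geach-type) schema ◇^0□^3p → □^2◇^2p.
Minimal-valuation argument: fix x; take any y with xR^0y and any z with xR^2z. Set V(p) to the set of worlds R-reachable from y in exactly 3 steps. Then □^3p holds at y, so the antecedent holds at x; validity forces ◇^2p at z, giving a w with zR^2w and yR^3w.
First-order correspondent: ∀x ∀z (xR²z → ∃w (xR³w ∧ zR²w)).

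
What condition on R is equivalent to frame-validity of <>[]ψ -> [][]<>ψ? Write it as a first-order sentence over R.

This is a Sahlqvist (Geach-type) schema ◇^1□^1ψ → □^2◇^1ψ.
Minimal-valuation argument: fix x; take any y with xR^1y and any z with xR^2z. Set V(ψ) to the set of worlds R-reachable from y in exactly 1 step. Then □^1ψ holds at y, so the antecedent holds at x; validity forces ◇^1ψ at z, giving a w with zR^1w and yR^1w.
First-order correspondent: forall x forall y forall z ((xRy & x R^2 z) -> exists w (yRw & zRw)).

forall x forall y forall z ((xRy & x R^2 z) -> exists w (yRw & zRw))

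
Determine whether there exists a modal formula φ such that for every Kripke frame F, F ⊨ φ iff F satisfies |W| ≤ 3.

If a class were modally definable it would be closed under disjoint unions (Goldblatt–Thomason).
Any modal formula valid on each of 4 disjoint one-world frames is valid on their disjoint union (validity is preserved under disjoint unions). Each one-world frame has |W|=1≤3, but the union has |W|=4.
So no modal formula (or set of formulas) defines exactly the |W|≤3 frames.

No — not modally definable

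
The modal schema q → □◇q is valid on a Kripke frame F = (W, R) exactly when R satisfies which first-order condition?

symmetry

Suppose q→□◇q is valid. Take Rxy and set V(q)={x}. Then q at x, so □◇q at x, so ◇q at y, so some z with Ryz has q; z=x, i.e. Ryx.
Conversely, on a frame with symmetry the schema holds at every world under every valuation.
So the correspondent is symmetry.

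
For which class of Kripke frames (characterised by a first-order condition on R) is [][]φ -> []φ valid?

Suppose □□φ→□φ is valid. Take Rxy and set V(φ)={w : xR²w}. Then □□φ at x, so □φ at x, so φ at y, i.e. ∃z(Rxz∧Rzy).

density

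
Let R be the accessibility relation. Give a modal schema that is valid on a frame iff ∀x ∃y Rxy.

A defining formula is □s → ◇s (the D axiom).

□s → ◇s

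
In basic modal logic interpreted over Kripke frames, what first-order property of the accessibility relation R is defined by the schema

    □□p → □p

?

Suppose □□p→□p is valid. Take Rxy and set V(p)={w : xR²w}. Then □□p at x, so □p at x, so p at y, i.e. ∃z(Rxz∧Rzy).
Conversely, any frame satisfying ∀x ∀y (Rxy → ∃z (Rxz ∧ Rzy)) validates the schema.
Frame condition: ∀x ∀y (Rxy → ∃z (Rxz ∧ Rzy)).

Density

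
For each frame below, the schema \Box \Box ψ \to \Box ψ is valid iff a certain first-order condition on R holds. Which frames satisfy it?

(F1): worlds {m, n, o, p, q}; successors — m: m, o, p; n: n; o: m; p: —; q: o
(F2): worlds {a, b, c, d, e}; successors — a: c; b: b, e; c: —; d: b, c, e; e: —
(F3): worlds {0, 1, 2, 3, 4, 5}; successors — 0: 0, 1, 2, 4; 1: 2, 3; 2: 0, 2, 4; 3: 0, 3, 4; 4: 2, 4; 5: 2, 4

(F3)

The schema corresponds to density: \forall x \forall y (Rxy \to \exists z (Rxz \wedge Rzy)).
(F1): fails — Rqo but no z with Rqz and Rzo.
(F2): fails — Rdc but no z with Rdz and Rzc.
(F3): ✓.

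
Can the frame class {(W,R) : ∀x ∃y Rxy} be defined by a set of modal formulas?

The condition is seriality. A defining modal formula is □p → ◇p.
Suppose □p→◇p is valid. At any x set V(p)=W. Then □p at x, so ◇p at x, so x has a successor.

Yes — defined by □p → ◇p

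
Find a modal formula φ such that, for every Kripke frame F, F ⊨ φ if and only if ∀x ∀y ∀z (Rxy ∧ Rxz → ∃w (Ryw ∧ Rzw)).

This is convergence; the standard corresponding axiom is .2: ◇□p → □◇p.
Suppose ◇□p→□◇p is valid. Take Rxy, Rxz and set V(p)={w : Ryw}. Then □p at y so ◇□p at x, so □◇p at x, so ◇p at z, giving w with Rzw and Ryw.

◇□p → □◇p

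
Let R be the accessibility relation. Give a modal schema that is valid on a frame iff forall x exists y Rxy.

□s → ◇s

The condition is seriality. The D schema □s → ◇s defines it.
Suppose □s→◇s is valid. At any x set V(s)=W. Then □s at x, so ◇s at x, so x has a successor.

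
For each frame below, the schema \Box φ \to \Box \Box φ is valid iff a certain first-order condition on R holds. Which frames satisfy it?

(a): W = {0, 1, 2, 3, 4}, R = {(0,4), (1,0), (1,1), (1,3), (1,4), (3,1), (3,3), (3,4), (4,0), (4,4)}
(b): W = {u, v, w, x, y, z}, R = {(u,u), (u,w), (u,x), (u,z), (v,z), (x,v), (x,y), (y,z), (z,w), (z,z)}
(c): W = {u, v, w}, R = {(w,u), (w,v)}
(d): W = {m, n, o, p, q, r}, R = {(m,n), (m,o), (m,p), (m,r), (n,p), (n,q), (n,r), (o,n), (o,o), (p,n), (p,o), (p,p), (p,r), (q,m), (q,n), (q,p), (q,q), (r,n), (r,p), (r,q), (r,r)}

This is the axiom for transitivity; its first-order frame correspondent is \forall x \forall y \forall z (Rxy \wedge Ryz \to Rxz).
(a): fails — R34 and R40 but not R30.
(b): fails — Rvz and Rzw but not Rvw.
(c): condition met.
(d): fails — Ron and Rnp but not Rop.

(c)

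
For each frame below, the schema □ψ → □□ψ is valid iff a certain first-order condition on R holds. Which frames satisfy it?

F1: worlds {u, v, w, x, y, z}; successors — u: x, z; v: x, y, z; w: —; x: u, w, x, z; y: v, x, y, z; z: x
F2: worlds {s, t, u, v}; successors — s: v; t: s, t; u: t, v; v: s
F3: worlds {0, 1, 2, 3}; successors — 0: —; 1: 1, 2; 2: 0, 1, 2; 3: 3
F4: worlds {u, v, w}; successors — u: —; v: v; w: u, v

F4

The schema corresponds to transitivity: ∀x ∀y ∀z (Rxy ∧ Ryz → Rxz).
F1: fails — Ryx and Rxw but not Ryw.
F2: fails — Ruv and Rvs but not Rus.
F3: fails — R12 and R20 but not R10.
F4: holds.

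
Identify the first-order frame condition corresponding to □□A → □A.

Suppose □□A→□A is valid. Take Rxy and set V(A)={w : xR²w}. Then □□A at x, so □A at x, so A at y, i.e. ∃z(Rxz∧Rzy).
Conversely, any frame satisfying ∀x ∀y (Rxy → ∃z (Rxz ∧ Rzy)) validates the schema.
So the correspondent is density.

density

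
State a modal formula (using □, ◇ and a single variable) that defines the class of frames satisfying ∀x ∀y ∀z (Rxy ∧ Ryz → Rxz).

□q → □□q

This is transitivity; the standard corresponding axiom is 4: □q → □□q.
Suppose □q→□□q is valid. Take Rxy, Ryz and set V(q)={w : Rxw}. Then □q at x, so □□q at x, so □q at y, so q at z, i.e. Rxz.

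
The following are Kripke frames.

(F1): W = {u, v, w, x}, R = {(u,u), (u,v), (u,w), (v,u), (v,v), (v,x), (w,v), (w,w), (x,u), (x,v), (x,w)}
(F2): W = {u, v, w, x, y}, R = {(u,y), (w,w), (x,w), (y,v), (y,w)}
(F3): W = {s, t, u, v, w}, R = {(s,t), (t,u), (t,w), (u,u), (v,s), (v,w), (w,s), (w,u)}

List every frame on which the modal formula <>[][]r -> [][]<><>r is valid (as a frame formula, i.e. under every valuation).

The schema corresponds to a generalized confluence (Geach) condition: forall x forall y forall z ((xRy & x R^2 z) -> exists w (y R^2 w & z R^2 w)).
(F1): satisfies the condition.
(F2): fails — uRy, uR²v but no t with yR²t and vR²t.
(F3): satisfies the condition.
Valid on: (F1), (F3).

(F1), (F3)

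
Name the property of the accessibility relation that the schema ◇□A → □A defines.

The Euclidean property

This schema is equivalent to the 5 axiom ◇A → □◇A.
Its frame correspondent is the Euclidean property — ∀x ∀y ∀z (Rxy ∧ Rxz → Ryz).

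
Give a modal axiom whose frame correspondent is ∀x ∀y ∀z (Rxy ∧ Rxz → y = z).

A defining formula is ◇r → □r (the CD axiom).

◇r → □r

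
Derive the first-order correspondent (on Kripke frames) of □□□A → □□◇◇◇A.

This is a Sahlqvist (Geach-type) schema ◇^0□^3A → □^2◇^3A.
Minimal-valuation argument: fix x; take any y with xR^0y and any z with xR^2z. Set V(A) to the set of worlds R-reachable from y in exactly 3 steps. Then □^3A holds at y, so the antecedent holds at x; validity forces ◇^3A at z, giving a w with zR^3w and yR^3w.
First-order correspondent: ∀x ∀z (xR²z → ∃w (xR³w ∧ zR³w)).

∀x ∀z (xR²z → ∃w (xR³w ∧ zR³w))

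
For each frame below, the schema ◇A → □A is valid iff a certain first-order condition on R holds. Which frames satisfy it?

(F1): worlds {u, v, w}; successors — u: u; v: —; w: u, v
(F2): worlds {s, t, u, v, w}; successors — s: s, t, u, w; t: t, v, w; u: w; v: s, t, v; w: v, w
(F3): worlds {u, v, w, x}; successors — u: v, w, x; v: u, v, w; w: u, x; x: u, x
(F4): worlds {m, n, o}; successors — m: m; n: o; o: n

The schema corresponds to partial functionality: ∀x ∀y ∀z (Rxy ∧ Rxz → y = z).
(F1): fails — w sees both u and v.
(F2): fails — s sees both s and t.
(F3): fails — u sees both v and w.
(F4): condition met.

(F4)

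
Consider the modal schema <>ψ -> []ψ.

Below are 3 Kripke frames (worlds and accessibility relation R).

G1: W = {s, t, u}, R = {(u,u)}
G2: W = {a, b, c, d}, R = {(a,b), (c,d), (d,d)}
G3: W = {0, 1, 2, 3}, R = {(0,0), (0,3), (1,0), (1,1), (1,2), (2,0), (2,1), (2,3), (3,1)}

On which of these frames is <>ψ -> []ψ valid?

This is the axiom for partial functionality; its first-order frame correspondent is forall x forall y forall z (Rxy & Rxz -> y = z).
G1: holds.
G2: holds.
G3: fails — 0 sees both 0 and 3.
Valid on: G1, G2.

G1, G2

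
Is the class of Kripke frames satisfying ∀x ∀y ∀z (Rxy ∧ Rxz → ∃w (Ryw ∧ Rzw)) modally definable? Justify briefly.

This is a Sahlqvist condition; the .2 axiom ◇□r → □◇r defines it.

Yes — defined by ◇□r → □◇r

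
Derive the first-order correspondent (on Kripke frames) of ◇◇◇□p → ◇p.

∀x ∀y (xR³y → ∃w (yRw ∧ xRw))

This is a Sahlqvist (Geach-type) schema ◇^3□^1p → □^0◇^1p.
First-order correspondent: ∀x ∀y (xR³y → ∃w (yRw ∧ xRw)).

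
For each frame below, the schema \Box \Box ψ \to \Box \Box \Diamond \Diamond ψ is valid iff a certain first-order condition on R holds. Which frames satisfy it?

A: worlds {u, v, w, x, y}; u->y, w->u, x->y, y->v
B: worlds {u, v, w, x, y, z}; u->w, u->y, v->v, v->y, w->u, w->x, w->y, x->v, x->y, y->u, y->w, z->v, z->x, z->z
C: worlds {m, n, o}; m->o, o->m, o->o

The schema corresponds to a generalized confluence (Geach) condition: \forall x \forall z (x R^2 z \to \exists w (x R^2 w \wedge z R^2 w)).
A: fails — uR²v but no t with uR²t and vR²t.
B: condition met.
C: condition met.

B, C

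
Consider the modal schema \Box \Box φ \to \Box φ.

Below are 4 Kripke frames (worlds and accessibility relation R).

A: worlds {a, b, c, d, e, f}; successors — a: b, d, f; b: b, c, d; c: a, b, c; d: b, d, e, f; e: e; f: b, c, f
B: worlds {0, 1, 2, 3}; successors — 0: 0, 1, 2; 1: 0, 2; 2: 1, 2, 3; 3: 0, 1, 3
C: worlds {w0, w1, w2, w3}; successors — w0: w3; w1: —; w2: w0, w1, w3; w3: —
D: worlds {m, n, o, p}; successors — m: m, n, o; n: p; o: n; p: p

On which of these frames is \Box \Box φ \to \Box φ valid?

This is the axiom for density; its first-order frame correspondent is \forall x \forall y (Rxy \to \exists z (Rxz \wedge Rzy)).
A: condition met.
B: condition met.
C: fails — Rw2w0 but no z with Rw2z and Rzw0.
D: fails — Ron but no z with Roz and Rzn.
Valid on: A, B.

A, B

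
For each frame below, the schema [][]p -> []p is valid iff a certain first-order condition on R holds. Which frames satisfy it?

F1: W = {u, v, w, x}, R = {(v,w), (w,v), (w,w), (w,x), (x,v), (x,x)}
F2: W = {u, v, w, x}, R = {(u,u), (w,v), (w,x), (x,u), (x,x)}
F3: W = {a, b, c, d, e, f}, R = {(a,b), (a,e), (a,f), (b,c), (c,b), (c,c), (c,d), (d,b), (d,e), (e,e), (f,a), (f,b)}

This is the axiom for density; its first-order frame correspondent is forall x forall y (Rxy -> exists z (Rxz & Rzy)).
F1: holds.
F2: fails — Rwv but no z with Rwz and Rzv.
F3: fails — Rdb but no z with Rdz and Rzb.

F1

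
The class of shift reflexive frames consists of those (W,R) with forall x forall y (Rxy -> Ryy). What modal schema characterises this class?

A defining formula is □(□r → r) (the T□ axiom).
Suppose □(□r→r) is valid. Take Rxy and set V(r)={w : Ryw}. Then at y, □r holds; since □(□r→r) at x, □r→r at y, so r at y, i.e. Ryy.

□(□r → r)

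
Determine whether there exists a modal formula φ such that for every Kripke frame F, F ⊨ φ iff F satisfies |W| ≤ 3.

Not modally definable

If a class were modally definable it would be closed under disjoint unions (Goldblatt–Thomason).
Any modal formula valid on each of 4 disjoint one-world frames is valid on their disjoint union (validity is preserved under disjoint unions). Each one-world frame has |W|=1≤3, but the union has |W|=4.
So no modal formula (or set of formulas) defines exactly the |W|≤3 frames.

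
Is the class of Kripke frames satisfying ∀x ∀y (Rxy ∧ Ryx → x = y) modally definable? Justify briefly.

No

Any modally definable frame class is closed under surjective bounded morphisms.
The 6-cycle (worlds a,b,c,d,e,f with a→b→c→d→e→f→a) is antisymmetric. Sending even-indexed worlds to • and odd-indexed worlds to ∘ is a surjective bounded morphism onto the two-world frame with •↔∘, which is not antisymmetric.
So the class is not modally definable.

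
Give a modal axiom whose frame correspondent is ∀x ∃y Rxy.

This is seriality; the standard corresponding axiom is D: □ψ → ◇ψ.
Suppose □ψ→◇ψ is valid. At any x set V(ψ)=W. Then □ψ at x, so ◇ψ at x, so x has a successor.

□ψ → ◇ψ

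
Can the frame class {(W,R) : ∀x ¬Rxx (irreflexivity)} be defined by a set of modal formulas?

If a class were modally definable it would be closed under surjective bounded morphisms (Goldblatt–Thomason).
The 2-cycle (worlds s,t with s→t→s) is irreflexive, and the map sending every world to a single reflexive point • is a surjective bounded morphism (forth: every edge maps to (•,•); back: every world has a successor). So any modal formula valid on the 2-cycle is also valid on the reflexive point, which is not irreflexive.
So the class is not modally definable.

Not definable by any modal formula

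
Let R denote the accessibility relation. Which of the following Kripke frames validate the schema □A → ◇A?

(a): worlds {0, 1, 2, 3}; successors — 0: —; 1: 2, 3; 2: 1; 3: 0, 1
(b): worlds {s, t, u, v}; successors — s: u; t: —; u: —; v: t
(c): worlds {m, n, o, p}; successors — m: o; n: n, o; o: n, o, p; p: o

(c)

The schema corresponds to seriality: ∀x ∃y Rxy.
(a): fails — world 0 has no successor.
(b): fails — world t has no successor.
(c): ✓.
Valid on: (c).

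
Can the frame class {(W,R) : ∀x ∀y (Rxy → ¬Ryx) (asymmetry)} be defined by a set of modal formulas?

Modal frame validity is preserved under surjective bounded morphisms.
The 4-cycle (worlds s,t,u,v with s→t→u→v→s) is asymmetric. Mapping every world to a single reflexive point • is a surjective bounded morphism, and the reflexive point is not asymmetric (R•• but asymmetry requires ¬R••).
Hence asymmetry is not modally definable.

Not definable by any modal formula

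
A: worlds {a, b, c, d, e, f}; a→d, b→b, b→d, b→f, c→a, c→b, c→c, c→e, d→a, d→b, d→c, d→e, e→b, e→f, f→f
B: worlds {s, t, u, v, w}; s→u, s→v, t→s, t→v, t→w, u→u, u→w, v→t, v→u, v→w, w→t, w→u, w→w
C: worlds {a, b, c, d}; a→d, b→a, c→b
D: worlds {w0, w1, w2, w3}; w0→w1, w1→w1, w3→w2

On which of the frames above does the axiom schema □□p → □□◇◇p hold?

A, B, D

The schema corresponds to a generalized confluence (Geach) condition: ∀x ∀z (xR²z → ∃w (xR²w ∧ zR²w)).
A: satisfies the condition.
B: satisfies the condition.
C: fails — bR²d but no w with bR²w and dR²w.
D: satisfies the condition.
Valid on: A, B, D.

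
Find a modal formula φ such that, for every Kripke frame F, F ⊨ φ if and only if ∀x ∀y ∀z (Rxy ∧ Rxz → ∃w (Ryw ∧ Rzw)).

◇□ψ → □◇ψ

The condition is convergence. The .2 schema ◇□ψ → □◇ψ defines it.
Suppose ◇□ψ→□◇ψ is valid. Take Rxy, Rxz and set V(ψ)={w : Ryw}. Then □ψ at y so ◇□ψ at x, so □◇ψ at x, so ◇ψ at z, giving w with Rzw and Ryw.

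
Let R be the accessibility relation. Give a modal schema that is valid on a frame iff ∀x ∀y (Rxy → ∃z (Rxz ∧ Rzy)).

□□q → □q

This is density; the standard corresponding axiom is C4: □□q → □q.
Suppose □□q→□q is valid. Take Rxy and set V(q)={w : xR²w}. Then □□q at x, so □q at x, so q at y, i.e. ∃z(Rxz∧Rzy).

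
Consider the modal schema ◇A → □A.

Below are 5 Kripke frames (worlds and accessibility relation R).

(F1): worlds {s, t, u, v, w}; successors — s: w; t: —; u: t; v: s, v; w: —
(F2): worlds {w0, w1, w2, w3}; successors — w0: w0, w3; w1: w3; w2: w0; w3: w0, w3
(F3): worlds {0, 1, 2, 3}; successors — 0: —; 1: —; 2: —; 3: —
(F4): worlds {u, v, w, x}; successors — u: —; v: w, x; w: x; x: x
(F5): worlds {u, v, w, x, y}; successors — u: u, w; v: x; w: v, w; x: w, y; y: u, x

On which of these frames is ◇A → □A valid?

Frame correspondent (Sahlqvist): ∀x ∀y ∀z (Rxy ∧ Rxz → y = z) — i.e. partial functionality.
(F1): fails — v sees both s and v.
(F2): fails — w0 sees both w0 and w3.
(F3): satisfies the condition.
(F4): fails — v sees both w and x.
(F5): fails — u sees both u and w.

(F3)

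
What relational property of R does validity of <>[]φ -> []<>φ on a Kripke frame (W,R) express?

convergence

Suppose ◇□φ→□◇φ is valid. Take Rxy, Rxz and set V(φ)={w : Ryw}. Then □φ at y so ◇□φ at x, so □◇φ at x, so ◇φ at z, giving w with Rzw and Ryw.
The converse is a direct semantic check.
So the correspondent is convergence.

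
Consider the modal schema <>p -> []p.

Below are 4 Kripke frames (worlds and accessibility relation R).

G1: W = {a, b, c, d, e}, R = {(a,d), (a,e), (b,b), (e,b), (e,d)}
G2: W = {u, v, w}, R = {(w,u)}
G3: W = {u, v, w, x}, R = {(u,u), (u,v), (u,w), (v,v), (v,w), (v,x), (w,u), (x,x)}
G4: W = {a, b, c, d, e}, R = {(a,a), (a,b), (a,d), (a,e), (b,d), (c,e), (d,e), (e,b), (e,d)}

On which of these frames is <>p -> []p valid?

Frame correspondent (Sahlqvist): forall x forall y forall z (Rxy & Rxz -> y = z) — i.e. partial functionality.
G1: fails — a sees both d and e.
G2: satisfies the condition.
G3: fails — u sees both u and v.
G4: fails — a sees both a and b.

G2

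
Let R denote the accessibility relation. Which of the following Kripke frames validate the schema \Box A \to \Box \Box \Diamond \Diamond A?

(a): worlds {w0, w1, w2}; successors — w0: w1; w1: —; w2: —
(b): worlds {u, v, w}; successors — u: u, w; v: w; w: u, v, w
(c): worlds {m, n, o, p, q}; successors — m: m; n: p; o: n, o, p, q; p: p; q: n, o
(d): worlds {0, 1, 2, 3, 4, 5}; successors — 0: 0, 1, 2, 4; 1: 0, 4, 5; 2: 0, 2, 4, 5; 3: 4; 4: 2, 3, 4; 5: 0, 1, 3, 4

(a), (b), (d)

This is the axiom for a generalized confluence (Geach) condition; its first-order frame correspondent is \forall x \forall z (x R^2 z \to \exists w (xRw \wedge z R^2 w)).
(a): ✓.
(b): ✓.
(c): fails — qR²n but no w with qRw and nR²w.
(d): ✓.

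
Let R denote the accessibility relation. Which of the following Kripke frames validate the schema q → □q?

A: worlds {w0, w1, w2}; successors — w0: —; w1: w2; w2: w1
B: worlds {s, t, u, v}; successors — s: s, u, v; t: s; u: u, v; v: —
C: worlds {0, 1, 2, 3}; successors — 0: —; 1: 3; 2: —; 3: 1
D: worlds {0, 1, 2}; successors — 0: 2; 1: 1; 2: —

none

This is the axiom for a generalized confluence (Geach) condition; its first-order frame correspondent is ∀x ∀z (xRz → ∃w (x = w ∧ z = w)).
A: fails — w1Rw2 but w1 ≠ w2.
B: fails — sRu but s ≠ u.
C: fails — 1R3 but 1 ≠ 3.
D: fails — 0R2 but 0 ≠ 2.
Valid on no frame.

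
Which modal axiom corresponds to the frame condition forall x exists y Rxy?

A defining formula is □q → ◇q (the D axiom).
Suppose □q→◇q is valid. At any x set V(q)=W. Then □q at x, so ◇q at x, so x has a successor.

□q → ◇q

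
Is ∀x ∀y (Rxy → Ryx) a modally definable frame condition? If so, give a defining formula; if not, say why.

This is a Sahlqvist condition; the B axiom r → □◇r defines it.
Suppose r→□◇r is valid. Take Rxy and set V(r)={x}. Then r at x, so □◇r at x, so ◇r at y, so some z with Ryz has r; z=x, i.e. Ryx.

Yes, by r → □◇r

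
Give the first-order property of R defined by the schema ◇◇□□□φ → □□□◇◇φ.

This is a Sahlqvist (Geach-type) schema ◇^2□^3φ → □^3◇^2φ.
Minimal-valuation argument: fix x; take any y with xR^2y and any z with xR^3z. Set V(φ) to the set of worlds R-reachable from y in exactly 3 steps. Then □^3φ holds at y, so the antecedent holds at x; validity forces ◇^2φ at z, giving a w with zR^2w and yR^3w.
First-order correspondent: ∀x ∀y ∀z ((xR²y ∧ xR³z) → ∃w (yR³w ∧ zR²w)).

∀x ∀y ∀z ((xR²y ∧ xR³z) → ∃w (yR³w ∧ zR²w))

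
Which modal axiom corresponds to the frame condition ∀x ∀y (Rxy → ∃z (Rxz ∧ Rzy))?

□□q → □q

A defining formula is □□q → □q (the C4 axiom).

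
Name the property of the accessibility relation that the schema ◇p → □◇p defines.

the Euclidean property: ∀x ∀y ∀z (Rxy ∧ Rxz → Ryz)

This is the 5 axiom.
It corresponds to the Euclidean property: ∀x ∀y ∀z (Rxy ∧ Rxz → Ryz).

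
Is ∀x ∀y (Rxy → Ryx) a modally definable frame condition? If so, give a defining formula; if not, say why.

This is a Sahlqvist condition; the B axiom r → □◇r defines it.
Suppose r→□◇r is valid. Take Rxy and set V(r)={x}. Then r at x, so □◇r at x, so ◇r at y, so some z with Ryz has r; z=x, i.e. Ryx.

Yes — defined by r → □◇r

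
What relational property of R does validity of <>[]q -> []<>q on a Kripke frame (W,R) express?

Suppose ◇□q→□◇q is valid. Take Rxy, Rxz and set V(q)={w : Ryw}. Then □q at y so ◇□q at x, so □◇q at x, so ◇q at z, giving w with Rzw and Ryw.
The converse is a direct semantic check.
So the correspondent is convergence.

Convergence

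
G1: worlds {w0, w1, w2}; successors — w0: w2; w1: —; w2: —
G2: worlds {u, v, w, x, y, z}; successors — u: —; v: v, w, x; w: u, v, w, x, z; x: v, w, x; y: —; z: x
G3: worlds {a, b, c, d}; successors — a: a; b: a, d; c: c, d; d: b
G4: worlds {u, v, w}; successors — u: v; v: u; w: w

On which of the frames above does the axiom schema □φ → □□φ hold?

G1

This is the axiom for transitivity; its first-order frame correspondent is ∀x ∀y ∀z (Rxy ∧ Ryz → Rxz).
G1: ✓.
G2: fails — Rxw and Rwu but not Rxu.
G3: fails — Rcd and Rdb but not Rcb.
G4: fails — Ruv and Rvu but not Ruu.
Valid on: G1.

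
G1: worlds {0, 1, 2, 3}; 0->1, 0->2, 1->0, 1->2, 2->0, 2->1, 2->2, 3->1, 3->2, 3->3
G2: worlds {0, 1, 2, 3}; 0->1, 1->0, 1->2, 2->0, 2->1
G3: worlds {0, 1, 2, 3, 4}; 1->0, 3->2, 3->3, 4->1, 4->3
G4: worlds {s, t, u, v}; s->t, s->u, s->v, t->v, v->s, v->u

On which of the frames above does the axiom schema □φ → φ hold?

none

Frame correspondent (Sahlqvist): ∀x Rxx — i.e. reflexivity.
G1: fails — world 0 does not see itself.
G2: fails — world 0 does not see itself.
G3: fails — world 0 does not see itself.
G4: fails — world s does not see itself.
Valid on no frame.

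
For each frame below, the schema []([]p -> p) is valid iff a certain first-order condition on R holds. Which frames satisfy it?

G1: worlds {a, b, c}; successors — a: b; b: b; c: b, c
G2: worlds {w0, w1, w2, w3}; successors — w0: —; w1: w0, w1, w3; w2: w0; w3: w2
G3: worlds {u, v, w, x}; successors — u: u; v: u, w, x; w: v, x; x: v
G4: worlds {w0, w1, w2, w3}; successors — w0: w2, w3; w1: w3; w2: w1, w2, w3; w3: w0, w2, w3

This is the axiom for shift-reflexivity; its first-order frame correspondent is forall x forall y (Rxy -> Ryy).
G1: ✓.
G2: fails — Rw1w0 but not Rw0w0.
G3: fails — Rwx but not Rxx.
G4: fails — Rw3w0 but not Rw0w0.
Valid on: G1.

G1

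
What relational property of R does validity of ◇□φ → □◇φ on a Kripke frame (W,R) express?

Suppose ◇□φ→□◇φ is valid. Take Rxy, Rxz and set V(φ)={w : Ryw}. Then □φ at y so ◇□φ at x, so □◇φ at x, so ◇φ at z, giving w with Rzw and Ryw.

Convergence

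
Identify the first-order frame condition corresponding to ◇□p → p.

Symmetry

Equivalently (dual form): p → □◇p.
Suppose p→□◇p is valid. Take Rxy and set V(p)={x}. Then p at x, so □◇p at x, so ◇p at y, so some z with Ryz has p; z=x, i.e. Ryx.
The converse is a direct semantic check.
Frame condition: ∀x ∀y (Rxy → Ryx).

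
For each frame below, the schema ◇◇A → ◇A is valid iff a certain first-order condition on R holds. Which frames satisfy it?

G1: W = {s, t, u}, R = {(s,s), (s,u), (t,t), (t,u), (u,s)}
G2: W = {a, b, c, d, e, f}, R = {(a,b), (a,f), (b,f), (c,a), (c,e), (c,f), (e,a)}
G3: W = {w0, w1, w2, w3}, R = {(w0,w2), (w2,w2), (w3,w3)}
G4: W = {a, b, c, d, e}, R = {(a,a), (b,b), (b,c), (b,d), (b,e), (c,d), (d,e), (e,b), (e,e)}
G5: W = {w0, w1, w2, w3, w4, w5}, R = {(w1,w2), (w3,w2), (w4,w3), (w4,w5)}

G3

Frame correspondent (Sahlqvist): ∀x ∀y ∀z (Rxy ∧ Ryz → Rxz) — i.e. transitivity.
G1: fails — Rus and Rsu but not Ruu.
G2: fails — Rea and Rab but not Reb.
G3: condition met.
G4: fails — Rcd and Rde but not Rce.
G5: fails — Rw4w3 and Rw3w2 but not Rw4w2.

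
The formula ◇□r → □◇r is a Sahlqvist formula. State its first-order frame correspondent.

This schema is the .2 axiom.
Its frame correspondent is convergence — ∀x ∀y ∀z (Rxy ∧ Rxz → ∃w (Ryw ∧ Rzw)).

convergence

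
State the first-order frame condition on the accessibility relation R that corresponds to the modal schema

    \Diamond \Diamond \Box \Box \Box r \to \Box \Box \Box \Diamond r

This is a Sahlqvist (Geach-type) schema ◇^2□^3r → □^3◇^1r.
Minimal-valuation argument: fix x; take any y with xR^2y and any z with xR^3z. Set V(r) to the set of worlds R-reachable from y in exactly 3 steps. Then □^3r holds at y, so the antecedent holds at x; validity forces ◇^1r at z, giving a w with zR^1w and yR^3w.
First-order correspondent: \forall x \forall y \forall z ((x R^2 y \wedge x R^3 z) \to \exists w (y R^3 w \wedge zRw)).

\forall x \forall y \forall z ((x R^2 y \wedge x R^3 z) \to \exists w (y R^3 w \wedge zRw))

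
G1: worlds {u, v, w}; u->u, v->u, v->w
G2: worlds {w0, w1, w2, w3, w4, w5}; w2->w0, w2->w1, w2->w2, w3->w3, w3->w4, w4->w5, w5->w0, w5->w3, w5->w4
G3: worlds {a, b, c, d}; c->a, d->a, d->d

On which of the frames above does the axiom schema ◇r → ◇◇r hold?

none

The schema corresponds to a generalized confluence (Geach) condition: ∀x ∀y (xRy → ∃w (y = w ∧ xR²w)).
G1: fails — vRw but no t with w=t and vR²t.
G2: fails — w4Rw5 but no w with w5=w and w4R²w.
G3: fails — cRa but no w with a=w and cR²w.
Valid on no frame.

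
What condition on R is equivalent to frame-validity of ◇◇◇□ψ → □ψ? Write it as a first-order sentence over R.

∀x ∀y ∀z ((xR³y ∧ xRz) → ∃w (yRw ∧ z = w))

This is a Sahlqvist (Geach-type) schema ◇^3□^1ψ → □^1◇^0ψ.
First-order correspondent: ∀x ∀y ∀z ((xR³y ∧ xRz) → ∃w (yRw ∧ z = w)).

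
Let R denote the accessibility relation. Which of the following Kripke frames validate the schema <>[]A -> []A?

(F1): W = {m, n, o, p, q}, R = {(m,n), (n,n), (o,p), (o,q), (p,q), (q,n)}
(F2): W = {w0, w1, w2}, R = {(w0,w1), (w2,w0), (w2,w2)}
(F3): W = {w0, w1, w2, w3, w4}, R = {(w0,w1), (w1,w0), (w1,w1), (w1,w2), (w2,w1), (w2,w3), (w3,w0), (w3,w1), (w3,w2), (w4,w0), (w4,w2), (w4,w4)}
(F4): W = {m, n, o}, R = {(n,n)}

This is the axiom for the Euclidean property; its first-order frame correspondent is forall x forall y forall z (Rxy & Rxz -> Ryz).
(F1): fails — Rop and Rop but not Rpp.
(F2): fails — Rw0w1 and Rw0w1 but not Rw1w1.
(F3): fails — Rw1w2 and Rw1w2 but not Rw2w2.
(F4): condition met.

(F4)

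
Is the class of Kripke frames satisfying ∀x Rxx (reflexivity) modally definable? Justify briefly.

This is a Sahlqvist condition; the T axiom □r → r defines it.
Suppose □r→r is valid. At any x set V(r)={w : Rxw}. Then □r holds at x, so r holds at x, i.e. Rxx.

Yes — defined by □r → r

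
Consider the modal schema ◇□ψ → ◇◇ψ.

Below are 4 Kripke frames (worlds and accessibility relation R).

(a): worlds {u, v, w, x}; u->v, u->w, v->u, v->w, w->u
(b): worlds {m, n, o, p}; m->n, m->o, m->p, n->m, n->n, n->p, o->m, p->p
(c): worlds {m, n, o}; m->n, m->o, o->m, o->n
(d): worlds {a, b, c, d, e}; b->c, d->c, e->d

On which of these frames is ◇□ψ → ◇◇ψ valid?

This is the axiom for a generalized confluence (Geach) condition; its first-order frame correspondent is ∀x ∀y (xRy → ∃w (yRw ∧ xR²w)).
(a): holds.
(b): holds.
(c): fails — mRn but no w with nRw and mR²w.
(d): fails — bRc but no w with cRw and bR²w.

(a), (b)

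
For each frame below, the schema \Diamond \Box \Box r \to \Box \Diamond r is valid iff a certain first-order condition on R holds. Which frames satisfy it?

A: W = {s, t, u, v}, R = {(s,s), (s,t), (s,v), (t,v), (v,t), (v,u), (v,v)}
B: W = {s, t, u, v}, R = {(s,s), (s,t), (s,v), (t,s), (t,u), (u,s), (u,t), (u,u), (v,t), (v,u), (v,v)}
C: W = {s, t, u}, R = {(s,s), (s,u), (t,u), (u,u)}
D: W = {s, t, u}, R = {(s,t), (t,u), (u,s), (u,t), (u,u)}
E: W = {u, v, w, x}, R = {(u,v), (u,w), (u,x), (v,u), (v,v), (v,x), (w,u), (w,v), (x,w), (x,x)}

This is the axiom for a generalized confluence (Geach) condition; its first-order frame correspondent is \forall x \forall y \forall z ((xRy \wedge xRz) \to \exists w (y R^2 w \wedge zRw)).
A: fails — vRt, vRu but no w with tR²w and uRw.
B: satisfies the condition.
C: satisfies the condition.
D: fails — uRs, uRs but no w with sR²w and sRw.
E: satisfies the condition.

B, C, E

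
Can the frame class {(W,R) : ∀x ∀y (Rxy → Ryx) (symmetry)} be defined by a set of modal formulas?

Definable; r → □◇r defines it

Yes: it is symmetry, defined by the B schema r → □◇r.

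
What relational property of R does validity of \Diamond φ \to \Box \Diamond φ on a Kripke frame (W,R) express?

the Euclidean property: \forall x \forall y \forall z (Rxy \wedge Rxz \to Ryz)

This schema is the 5 axiom.
Its frame correspondent is the Euclidean property — \forall x \forall y \forall z (Rxy \wedge Rxz \to Ryz).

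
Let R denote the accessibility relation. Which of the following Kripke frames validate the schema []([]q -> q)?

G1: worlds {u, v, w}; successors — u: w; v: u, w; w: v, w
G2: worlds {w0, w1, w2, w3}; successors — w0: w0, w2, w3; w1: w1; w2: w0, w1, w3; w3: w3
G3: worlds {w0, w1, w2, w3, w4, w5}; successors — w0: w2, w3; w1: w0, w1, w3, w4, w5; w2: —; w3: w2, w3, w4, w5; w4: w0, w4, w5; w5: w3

none

Frame correspondent (Sahlqvist): forall x forall y (Rxy -> Ryy) — i.e. shift-reflexivity.
G1: fails — Rvu but not Ruu.
G2: fails — Rw0w2 but not Rw2w2.
G3: fails — Rw1w5 but not Rw5w5.
Valid on no frame.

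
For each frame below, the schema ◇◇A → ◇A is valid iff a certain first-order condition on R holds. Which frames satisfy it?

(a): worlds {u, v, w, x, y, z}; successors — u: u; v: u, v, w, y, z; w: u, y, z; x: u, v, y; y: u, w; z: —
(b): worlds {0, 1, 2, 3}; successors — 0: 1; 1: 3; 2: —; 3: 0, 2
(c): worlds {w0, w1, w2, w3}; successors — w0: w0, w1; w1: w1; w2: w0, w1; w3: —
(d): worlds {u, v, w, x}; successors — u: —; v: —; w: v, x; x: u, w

(c)

The schema corresponds to transitivity: ∀x ∀y ∀z (Rxy ∧ Ryz → Rxz).
(a): fails — Ryw and Rwy but not Ryy.
(b): fails — R01 and R13 but not R03.
(c): ✓.
(d): fails — Rxw and Rwx but not Rxx.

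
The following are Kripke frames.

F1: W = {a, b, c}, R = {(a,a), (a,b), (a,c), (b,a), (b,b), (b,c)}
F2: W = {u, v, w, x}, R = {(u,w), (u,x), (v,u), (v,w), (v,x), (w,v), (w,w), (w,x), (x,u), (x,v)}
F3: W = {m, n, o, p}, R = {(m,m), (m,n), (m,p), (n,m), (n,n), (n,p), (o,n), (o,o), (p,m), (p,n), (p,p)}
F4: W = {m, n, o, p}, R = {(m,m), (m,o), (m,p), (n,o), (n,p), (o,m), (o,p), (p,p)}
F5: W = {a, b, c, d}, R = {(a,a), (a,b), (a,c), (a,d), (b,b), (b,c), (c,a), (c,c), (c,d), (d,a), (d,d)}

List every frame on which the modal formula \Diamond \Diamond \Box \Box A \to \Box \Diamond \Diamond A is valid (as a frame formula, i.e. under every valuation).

This is the axiom for a generalized confluence (Geach) condition; its first-order frame correspondent is \forall x \forall y \forall z ((x R^2 y \wedge xRz) \to \exists w (y R^2 w \wedge z R^2 w)).
F1: fails — aR²a, aRc but no w with aR²w and cR²w.
F2: condition met.
F3: condition met.
F4: condition met.
F5: condition met.
Valid on: F2, F3, F4, F5.

F2, F3, F4, F5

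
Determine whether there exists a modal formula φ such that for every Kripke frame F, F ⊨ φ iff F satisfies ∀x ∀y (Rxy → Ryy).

This is a Sahlqvist condition; the T□ axiom □(□r → r) defines it.
Suppose □(□r→r) is valid. Take Rxy and set V(r)={w : Ryw}. Then at y, □r holds; since □(□r→r) at x, □r→r at y, so r at y, i.e. Ryy.

Definable; □(□r → r) defines it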